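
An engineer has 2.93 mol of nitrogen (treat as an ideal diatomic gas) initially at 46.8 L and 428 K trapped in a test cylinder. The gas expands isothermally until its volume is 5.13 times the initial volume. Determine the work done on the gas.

P₁ = nRT₁/V₁ = 2.93×8.314×428/46.8 = 223 kPa.
Isothermal: T stays 428 K; PV = const ⇒ V₂ = 240 L, P₂ = 43.4 kPa.
W = nRT ln(V₂/V₁) = 2.93×8.314×428×ln(5.13) = 17000 J.
Work done on the gas = −W_by = -17000 J.

-17000 J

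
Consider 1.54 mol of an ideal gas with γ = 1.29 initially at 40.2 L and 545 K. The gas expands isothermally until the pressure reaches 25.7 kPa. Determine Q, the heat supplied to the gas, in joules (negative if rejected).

13300 J

P₁ = nRT₁/V₁ = 1.54×8.314×545/40.2 = 174 kPa.
Isothermal: T stays 545 K; PV = const ⇒ V₂ = 272 L, P₂ = 25.7 kPa.
ΔU = 0 (ideal gas, T constant).
W = nRT ln(V₂/V₁) = 1.54×8.314×545×ln(6.75) = 13300 J.
Q = ΔU + W = 13300 J.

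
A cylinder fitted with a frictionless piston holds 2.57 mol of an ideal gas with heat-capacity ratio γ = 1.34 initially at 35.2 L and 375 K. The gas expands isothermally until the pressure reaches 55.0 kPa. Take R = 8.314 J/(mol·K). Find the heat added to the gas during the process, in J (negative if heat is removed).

P₁ = nRT₁/V₁ = 2.57×8.314×375/35.2 = 228 kPa.
Isothermal: T stays 375 K; PV = const ⇒ V₂ = 146 L, P₂ = 55.0 kPa.
ΔU = 0 (ideal gas, T constant).
W = nRT ln(V₂/V₁) = 2.57×8.314×375×ln(4.14) = 11400 J.
Q = ΔU + W = 11400 J.

11400 J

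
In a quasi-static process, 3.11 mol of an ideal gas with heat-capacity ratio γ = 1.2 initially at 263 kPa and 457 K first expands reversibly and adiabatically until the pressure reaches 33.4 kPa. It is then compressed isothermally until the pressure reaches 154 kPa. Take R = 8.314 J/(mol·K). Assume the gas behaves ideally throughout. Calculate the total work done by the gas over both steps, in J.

V₁ = nRT₁/P₁ = 3.11×8.314×457/263 = 44.9 L.
Step 1 — Adiabatic: T₂/T₁ = (P₂/P₁)^((γ−1)/γ) ⇒ T₂ = 457×(0.127)^0.167 = 324 K; V₂ = 251 L.
ΔU = nCvΔT = 3.11×41.6×(324−457) = -17200 J.
Q = 0 for an adiabatic process, so W = −ΔU = 17200 J.
State after step 1: P = 33.4 kPa, V = 251 L, T = 324 K.
Step 2 — Isothermal: T stays 324 K; PV = const ⇒ V₂ = 54.4 L, P₂ = 154 kPa.
ΔU = 0 (ideal gas, T constant).
W = nRT ln(V₂/V₁) = 3.11×8.314×324×ln(0.217) = -12800 J.
Q = ΔU + W = -12800 J.
Net over both steps: W = 4390 J, Q = -12800 J, ΔU = -17200 J.

4390 J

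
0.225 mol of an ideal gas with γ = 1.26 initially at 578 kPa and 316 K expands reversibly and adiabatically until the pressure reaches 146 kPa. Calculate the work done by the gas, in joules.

562 J

V₁ = nRT₁/P₁ = 0.225×8.314×316/578 = 1.02 L.
Adiabatic: T₂/T₁ = (P₂/P₁)^((γ−1)/γ) ⇒ T₂ = 316×(0.253)^0.206 = 238 K; V₂ = 3.05 L.
ΔU = nCvΔT = 0.225×32.0×(238−316) = -562 J.
Q = 0 for an adiabatic process, so W = −ΔU = 562 J.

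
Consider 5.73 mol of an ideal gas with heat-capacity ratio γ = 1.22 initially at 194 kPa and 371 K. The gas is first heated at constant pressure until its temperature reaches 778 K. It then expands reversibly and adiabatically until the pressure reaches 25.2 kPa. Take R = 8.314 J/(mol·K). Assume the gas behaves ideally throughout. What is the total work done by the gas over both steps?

71300 J

V₁ = nRT₁/P₁ = 5.73×8.314×371/194 = 91.1 L.
Step 1 — Isobaric: P stays 194 kPa; V/T = const ⇒ T₂ = 778 K, V₂ = 191 L.
W = PΔV = 194×(191−91.1) kPa·L = 19400 J.
ΔU = nCvΔT = 5.73×37.8×(778−371) = 88100 J.
Q = ΔU + W = nCpΔT = 108000 J.
State after step 1: P = 194 kPa, V = 191 L, T = 778 K.
Step 2 — Adiabatic: T₂/T₁ = (P₂/P₁)^((γ−1)/γ) ⇒ T₂ = 778×(0.130)^0.180 = 538 K; V₂ = 1020 L.
ΔU = nCvΔT = 5.73×37.8×(538−778) = -51900 J.
Q = 0 for an adiabatic process, so W = −ΔU = 51900 J.
Net over both steps: W = 71300 J, Q = 108000 J, ΔU = 36300 J.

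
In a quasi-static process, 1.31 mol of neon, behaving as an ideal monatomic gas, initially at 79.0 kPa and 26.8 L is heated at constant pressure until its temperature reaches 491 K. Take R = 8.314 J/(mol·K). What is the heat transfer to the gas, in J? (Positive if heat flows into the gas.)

8080 J

T₁ = P₁V₁/(nR) = 79.0×26.8/(1.31×8.314) = 194 K.
Isobaric: P stays 79.0 kPa; V/T = const ⇒ T₂ = 491 K, V₂ = 67.7 L.
W = PΔV = 79.0×(67.7−26.8) kPa·L = 3230 J.
ΔU = nCvΔT = 1.31×12.5×(491−194) = 4850 J.
Q = ΔU + W = nCpΔT = 8080 J.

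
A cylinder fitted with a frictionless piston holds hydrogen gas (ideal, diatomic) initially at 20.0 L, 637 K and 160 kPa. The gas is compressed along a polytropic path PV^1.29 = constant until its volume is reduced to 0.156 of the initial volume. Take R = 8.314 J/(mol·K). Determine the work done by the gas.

-7880 J

n = P₁V₁/(RT₁) = 160×20.0/(8.314×637) = 0.604 mol.
Polytropic n=1.29: T₂ = T₁(V₁/V₂)^(n−1) = 637×(6.41)^0.29 = 1090 K; P₂ = P₁(V₁/V₂)^n = 1760 kPa.
W = (P₁V₁−P₂V₂)/(n−1) = (160×20.0−1760×3.12)/0.29 = -7880 J.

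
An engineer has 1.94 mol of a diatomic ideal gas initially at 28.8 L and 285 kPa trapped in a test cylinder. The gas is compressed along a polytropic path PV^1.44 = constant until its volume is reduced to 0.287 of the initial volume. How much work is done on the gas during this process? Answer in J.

13700 J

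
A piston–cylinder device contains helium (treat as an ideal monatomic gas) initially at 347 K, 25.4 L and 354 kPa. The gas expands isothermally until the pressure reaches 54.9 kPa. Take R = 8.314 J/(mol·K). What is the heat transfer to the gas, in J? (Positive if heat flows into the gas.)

n = P₁V₁/(RT₁) = 354×25.4/(8.314×347) = 3.12 mol.
Isothermal: T stays 347 K; PV = const ⇒ V₂ = 164 L, P₂ = 54.9 kPa.
ΔU = 0 (ideal gas, T constant).
W = nRT ln(V₂/V₁) = 3.12×8.314×347×ln(6.45) = 16800 J.
Q = ΔU + W = 16800 J.

16800 J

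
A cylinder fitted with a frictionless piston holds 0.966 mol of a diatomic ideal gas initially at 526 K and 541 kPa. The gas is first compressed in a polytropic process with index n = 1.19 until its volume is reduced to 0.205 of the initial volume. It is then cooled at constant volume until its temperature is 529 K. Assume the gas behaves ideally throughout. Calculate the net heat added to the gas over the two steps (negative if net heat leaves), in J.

V₁ = nRT₁/P₁ = 0.966×8.314×526/541 = 7.81 L.
Step 1 — Polytropic n=1.19: T₂ = T₁(V₁/V₂)^(n−1) = 526×(4.88)^0.19 = 711 K; P₂ = P₁(V₁/V₂)^n = 3570 kPa.
W = (P₁V₁−P₂V₂)/(n−1) = (541×7.81−3570×1.60)/0.19 = -7810 J.
ΔU = nCvΔT = 0.966×20.8×(711−526) = 3710 J.
Q = ΔU + W = -4100 J.
State after step 1: P = 3570 kPa, V = 1.60 L, T = 711 K.
Step 2 — Isochoric: V stays 1.60 L; P/T = const ⇒ T₂ = 529 K, P₂ = 2650 kPa.
W = 0 (no volume change).
ΔU = nCvΔT = 0.966×20.8×(529−711) = -3650 J.
Q = ΔU = -3650 J.
Net over both steps: W = -7810 J, Q = -7750 J, ΔU = 60.2 J.

-7750 J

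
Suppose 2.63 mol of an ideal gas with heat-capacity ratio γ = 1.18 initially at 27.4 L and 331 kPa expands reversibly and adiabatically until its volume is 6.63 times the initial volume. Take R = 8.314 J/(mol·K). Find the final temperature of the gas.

295 K

T₁ = P₁V₁/(nR) = 331×27.4/(2.63×8.314) = 415 K.
Adiabatic: TV^(γ−1) = const ⇒ T₂ = 415×(0.151)^0.180 = 295 K; PV^γ = const ⇒ P₂ = 35.5 kPa.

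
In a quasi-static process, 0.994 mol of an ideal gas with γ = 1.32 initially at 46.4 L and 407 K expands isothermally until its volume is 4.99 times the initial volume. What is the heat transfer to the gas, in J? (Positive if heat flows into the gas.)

5410 J

P₁ = nRT₁/V₁ = 0.994×8.314×407/46.4 = 72.5 kPa.
Isothermal: T stays 407 K; PV = const ⇒ V₂ = 232 L, P₂ = 14.5 kPa.
ΔU = 0 (ideal gas, T constant).
W = nRT ln(V₂/V₁) = 0.994×8.314×407×ln(4.99) = 5410 J.
Q = ΔU + W = 5410 J.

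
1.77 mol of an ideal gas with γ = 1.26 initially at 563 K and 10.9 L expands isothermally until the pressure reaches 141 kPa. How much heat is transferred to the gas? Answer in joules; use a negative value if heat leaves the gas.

P₁ = nRT₁/V₁ = 1.77×8.314×563/10.9 = 760 kPa.
Isothermal: T stays 563 K; PV = const ⇒ V₂ = 58.8 L, P₂ = 141 kPa.
ΔU = 0 (ideal gas, T constant).
W = nRT ln(V₂/V₁) = 1.77×8.314×563×ln(5.39) = 14000 J.
Q = ΔU + W = 14000 J.

14000 J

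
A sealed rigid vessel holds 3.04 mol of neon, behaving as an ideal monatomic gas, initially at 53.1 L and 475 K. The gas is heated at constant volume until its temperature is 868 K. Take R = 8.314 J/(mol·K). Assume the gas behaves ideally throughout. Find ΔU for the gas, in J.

P₁ = nRT₁/V₁ = 3.04×8.314×475/53.1 = 226 kPa.
Isochoric: V stays 53.1 L; P/T = const ⇒ T₂ = 868 K, P₂ = 413 kPa.
For an ideal gas ΔU = nCvΔT with Cv = (3/2)R = 12.5 J/(mol·K).
ΔU = 3.04×12.5×(868−475) = 14900 J.

14900 J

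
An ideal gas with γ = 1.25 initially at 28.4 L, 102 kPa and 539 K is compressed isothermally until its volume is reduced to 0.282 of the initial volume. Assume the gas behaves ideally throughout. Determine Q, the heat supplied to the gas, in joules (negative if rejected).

-3670 J

n = P₁V₁/(RT₁) = 102×28.4/(8.314×539) = 0.646 mol.
Isothermal: T stays 539 K; PV = const ⇒ V₂ = 8.01 L, P₂ = 362 kPa.
ΔU = 0 (ideal gas, T constant).
W = nRT ln(V₂/V₁) = 0.646×8.314×539×ln(0.282) = -3670 J.
Q = ΔU + W = -3670 J.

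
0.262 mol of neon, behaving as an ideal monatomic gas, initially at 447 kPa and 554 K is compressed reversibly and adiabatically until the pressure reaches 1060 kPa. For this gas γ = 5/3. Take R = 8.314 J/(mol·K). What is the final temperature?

783 K

V₁ = nRT₁/P₁ = 0.262×8.314×554/447 = 2.70 L.
Adiabatic: T₂/T₁ = (P₂/P₁)^((γ−1)/γ) ⇒ T₂ = 554×(2.37)^0.400 = 783 K; V₂ = 1.61 L.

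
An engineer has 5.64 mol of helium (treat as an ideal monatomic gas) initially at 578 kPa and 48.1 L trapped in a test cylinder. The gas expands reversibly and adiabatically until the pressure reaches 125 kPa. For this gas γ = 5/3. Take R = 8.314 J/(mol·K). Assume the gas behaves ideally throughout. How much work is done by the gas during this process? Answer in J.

T₁ = P₁V₁/(nR) = 578×48.1/(5.64×8.314) = 593 K.
Adiabatic: T₂/T₁ = (P₂/P₁)^((γ−1)/γ) ⇒ T₂ = 593×(0.216)^0.400 = 321 K; V₂ = 121 L.
ΔU = nCvΔT = 5.64×12.5×(321−593) = -19100 J.
Q = 0 for an adiabatic process, so W = −ΔU = 19100 J.

19100 J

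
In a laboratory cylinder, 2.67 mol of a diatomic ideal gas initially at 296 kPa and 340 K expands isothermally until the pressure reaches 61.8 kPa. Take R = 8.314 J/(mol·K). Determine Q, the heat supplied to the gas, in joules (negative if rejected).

V₁ = nRT₁/P₁ = 2.67×8.314×340/296 = 25.5 L.
Isothermal: T stays 340 K; PV = const ⇒ V₂ = 122 L, P₂ = 61.8 kPa.
ΔU = 0 (ideal gas, T constant).
W = nRT ln(V₂/V₁) = 2.67×8.314×340×ln(4.79) = 11800 J.
Q = ΔU + W = 11800 J.

11800 J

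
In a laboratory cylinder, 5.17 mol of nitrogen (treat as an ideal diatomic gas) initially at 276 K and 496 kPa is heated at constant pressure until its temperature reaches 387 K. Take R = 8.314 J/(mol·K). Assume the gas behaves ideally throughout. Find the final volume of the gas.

V₁ = nRT₁/P₁ = 5.17×8.314×276/496 = 23.9 L.
Isobaric: P stays 496 kPa; V/T = const ⇒ T₂ = 387 K, V₂ = 33.5 L.

33.5 L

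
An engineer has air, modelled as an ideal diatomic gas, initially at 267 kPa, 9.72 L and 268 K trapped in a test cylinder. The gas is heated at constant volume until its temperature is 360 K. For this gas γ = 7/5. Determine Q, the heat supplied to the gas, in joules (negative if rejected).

2230 J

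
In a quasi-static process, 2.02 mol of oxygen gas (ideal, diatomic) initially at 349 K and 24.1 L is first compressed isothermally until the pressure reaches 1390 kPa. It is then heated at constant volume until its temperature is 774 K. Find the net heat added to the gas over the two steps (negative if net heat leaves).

7630 J

P₁ = nRT₁/V₁ = 2.02×8.314×349/24.1 = 243 kPa.
Step 1 — Isothermal: T stays 349 K; PV = const ⇒ V₂ = 4.22 L, P₂ = 1390 kPa.
ΔU = 0 (ideal gas, T constant).
W = nRT ln(V₂/V₁) = 2.02×8.314×349×ln(0.175) = -10200 J.
Q = ΔU + W = -10200 J.
State after step 1: P = 1390 kPa, V = 4.22 L, T = 349 K.
Step 2 — Isochoric: V stays 4.22 L; P/T = const ⇒ T₂ = 774 K, P₂ = 3080 kPa.
W = 0 (no volume change).
ΔU = nCvΔT = 2.02×20.8×(774−349) = 17800 J.
Q = ΔU = 17800 J.
Net over both steps: W = -10200 J, Q = 7630 J, ΔU = 17800 J.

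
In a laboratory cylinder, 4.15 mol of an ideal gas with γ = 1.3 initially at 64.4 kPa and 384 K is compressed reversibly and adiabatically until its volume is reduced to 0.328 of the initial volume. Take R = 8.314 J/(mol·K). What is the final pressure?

274 kPa

V₁ = nRT₁/P₁ = 4.15×8.314×384/64.4 = 206 L.
Adiabatic: TV^(γ−1) = const ⇒ T₂ = 384×(3.05)^0.300 = 536 K; PV^γ = const ⇒ P₂ = 274 kPa.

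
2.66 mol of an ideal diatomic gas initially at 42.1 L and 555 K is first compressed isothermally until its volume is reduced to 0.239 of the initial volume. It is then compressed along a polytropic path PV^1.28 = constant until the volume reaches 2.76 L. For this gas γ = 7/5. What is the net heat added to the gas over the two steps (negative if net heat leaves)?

-23300 J

P₁ = nRT₁/V₁ = 2.66×8.314×555/42.1 = 292 kPa.
Step 1 — Isothermal: T stays 555 K; PV = const ⇒ V₂ = 10.1 L, P₂ = 1220 kPa.
ΔU = 0 (ideal gas, T constant).
W = nRT ln(V₂/V₁) = 2.66×8.314×555×ln(0.239) = -17600 J.
Q = ΔU + W = -17600 J.
State after step 1: P = 1220 kPa, V = 10.1 L, T = 555 K.
Step 2 — Polytropic n=1.28: T₂ = T₁(V₁/V₂)^(n−1) = 555×(3.65)^0.28 = 797 K; P₂ = P₁(V₁/V₂)^n = 6390 kPa.
W = (P₁V₁−P₂V₂)/(n−1) = (1220×10.1−6390×2.76)/0.28 = -19100 J.
ΔU = nCvΔT = 2.66×20.8×(797−555) = 13400 J.
Q = ΔU + W = -5740 J.
Net over both steps: W = -36700 J, Q = -23300 J, ΔU = 13400 J.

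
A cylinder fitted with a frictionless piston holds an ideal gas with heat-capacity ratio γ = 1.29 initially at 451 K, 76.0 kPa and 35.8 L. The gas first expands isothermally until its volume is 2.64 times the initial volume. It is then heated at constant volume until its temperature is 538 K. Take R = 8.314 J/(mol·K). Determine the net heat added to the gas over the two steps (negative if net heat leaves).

n = P₁V₁/(RT₁) = 76.0×35.8/(8.314×451) = 0.726 mol.
Step 1 — Isothermal: T stays 451 K; PV = const ⇒ V₂ = 94.5 L, P₂ = 28.8 kPa.
ΔU = 0 (ideal gas, T constant).
W = nRT ln(V₂/V₁) = 0.726×8.314×451×ln(2.64) = 2640 J.
Q = ΔU + W = 2640 J.
State after step 1: P = 28.8 kPa, V = 94.5 L, T = 451 K.
Step 2 — Isochoric: V stays 94.5 L; P/T = const ⇒ T₂ = 538 K, P₂ = 34.3 kPa.
W = 0 (no volume change).
ΔU = nCvΔT = 0.726×28.7×(538−451) = 1810 J.
Q = ΔU = 1810 J.
Net over both steps: W = 2640 J, Q = 4450 J, ΔU = 1810 J.

4450 J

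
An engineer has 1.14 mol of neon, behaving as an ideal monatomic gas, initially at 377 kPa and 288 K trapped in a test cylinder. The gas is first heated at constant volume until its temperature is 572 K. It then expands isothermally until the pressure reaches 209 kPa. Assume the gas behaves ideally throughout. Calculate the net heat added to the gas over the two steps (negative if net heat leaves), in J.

11000 J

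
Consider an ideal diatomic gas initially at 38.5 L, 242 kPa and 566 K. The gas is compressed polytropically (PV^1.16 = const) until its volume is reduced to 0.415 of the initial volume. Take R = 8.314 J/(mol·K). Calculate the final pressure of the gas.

671 kPa

Polytropic n=1.16: T₂ = T₁(V₁/V₂)^(n−1) = 566×(2.41)^0.16 = 652 K; P₂ = P₁(V₁/V₂)^n = 671 kPa.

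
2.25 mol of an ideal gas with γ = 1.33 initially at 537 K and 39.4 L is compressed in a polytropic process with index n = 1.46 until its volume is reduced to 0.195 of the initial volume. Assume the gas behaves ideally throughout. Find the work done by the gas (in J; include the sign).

-24500 J

P₁ = nRT₁/V₁ = 2.25×8.314×537/39.4 = 255 kPa.
Polytropic n=1.46: T₂ = T₁(V₁/V₂)^(n−1) = 537×(5.13)^0.46 = 1140 K; P₂ = P₁(V₁/V₂)^n = 2770 kPa.
W = (P₁V₁−P₂V₂)/(n−1) = (255×39.4−2770×7.68)/0.46 = -24500 J.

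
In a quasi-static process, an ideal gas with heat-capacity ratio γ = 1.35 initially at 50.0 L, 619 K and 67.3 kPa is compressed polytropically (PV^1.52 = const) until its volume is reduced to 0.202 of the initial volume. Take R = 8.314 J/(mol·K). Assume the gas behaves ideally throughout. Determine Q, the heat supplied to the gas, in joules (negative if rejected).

n = P₁V₁/(RT₁) = 67.3×50.0/(8.314×619) = 0.654 mol.
Polytropic n=1.52: T₂ = T₁(V₁/V₂)^(n−1) = 619×(4.95)^0.52 = 1420 K; P₂ = P₁(V₁/V₂)^n = 765 kPa.
W = (P₁V₁−P₂V₂)/(n−1) = (67.3×50.0−765×10.1)/0.52 = -8400 J.
ΔU = nCvΔT = 0.654×23.8×(1420−619) = 12500 J.
Q = ΔU + W = 4080 J.

4080 J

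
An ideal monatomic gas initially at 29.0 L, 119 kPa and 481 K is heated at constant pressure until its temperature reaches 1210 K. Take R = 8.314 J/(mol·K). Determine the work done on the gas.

n = P₁V₁/(RT₁) = 119×29.0/(8.314×481) = 0.863 mol.
Isobaric: P stays 119 kPa; V/T = const ⇒ T₂ = 1210 K, V₂ = 73.0 L.
W = PΔV = 119×(73.0−29.0) kPa·L = 5230 J.
Work done on the gas = −W_by = -5230 J.

-5230 J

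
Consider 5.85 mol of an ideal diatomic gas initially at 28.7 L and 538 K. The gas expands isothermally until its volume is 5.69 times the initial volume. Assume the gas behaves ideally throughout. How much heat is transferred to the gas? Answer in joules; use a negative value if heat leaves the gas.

45500 J

P₁ = nRT₁/V₁ = 5.85×8.314×538/28.7 = 912 kPa.
Isothermal: T stays 538 K; PV = const ⇒ V₂ = 163 L, P₂ = 160 kPa.
ΔU = 0 (ideal gas, T constant).
W = nRT ln(V₂/V₁) = 5.85×8.314×538×ln(5.69) = 45500 J.
Q = ΔU + W = 45500 J.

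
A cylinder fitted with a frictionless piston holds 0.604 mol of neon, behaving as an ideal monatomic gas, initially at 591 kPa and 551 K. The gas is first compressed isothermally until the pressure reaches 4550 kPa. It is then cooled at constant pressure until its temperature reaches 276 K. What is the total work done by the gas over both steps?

V₁ = nRT₁/P₁ = 0.604×8.314×551/591 = 4.68 L.
Step 1 — Isothermal: T stays 551 K; PV = const ⇒ V₂ = 0.608 L, P₂ = 4550 kPa.
ΔU = 0 (ideal gas, T constant).
W = nRT ln(V₂/V₁) = 0.604×8.314×551×ln(0.130) = -5650 J.
Q = ΔU + W = -5650 J.
State after step 1: P = 4550 kPa, V = 0.608 L, T = 551 K.
Step 2 — Isobaric: P stays 4550 kPa; V/T = const ⇒ T₂ = 276 K, V₂ = 0.305 L.
W = PΔV = 4550×(0.305−0.608) kPa·L = -1380 J.
ΔU = nCvΔT = 0.604×12.5×(276−551) = -2070 J.
Q = ΔU + W = nCpΔT = -3450 J.
Net over both steps: W = -7030 J, Q = -9100 J, ΔU = -2070 J.

-7030 J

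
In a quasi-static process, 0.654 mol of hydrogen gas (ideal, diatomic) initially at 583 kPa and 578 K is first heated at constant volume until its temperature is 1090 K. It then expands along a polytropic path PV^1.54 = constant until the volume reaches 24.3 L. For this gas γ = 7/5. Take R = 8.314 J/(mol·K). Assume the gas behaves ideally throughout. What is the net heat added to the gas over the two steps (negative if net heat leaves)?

V₁ = nRT₁/P₁ = 0.654×8.314×578/583 = 5.39 L.
Step 1 — Isochoric: V stays 5.39 L; P/T = const ⇒ T₂ = 1090 K, P₂ = 1100 kPa.
W = 0 (no volume change).
ΔU = nCvΔT = 0.654×20.8×(1090−578) = 6960 J.
Q = ΔU = 6960 J.
State after step 1: P = 1100 kPa, V = 5.39 L, T = 1090 K.
Step 2 — Polytropic n=1.54: T₂ = T₁(V₁/V₂)^(n−1) = 1090×(0.222)^0.54 = 483 K; P₂ = P₁(V₁/V₂)^n = 108 kPa.
W = (P₁V₁−P₂V₂)/(n−1) = (1100×5.39−108×24.3)/0.54 = 6110 J.
ΔU = nCvΔT = 0.654×20.8×(483−1090) = -8250 J.
Q = ΔU + W = -2140 J.
Net over both steps: W = 6110 J, Q = 4820 J, ΔU = -1290 J.

4820 J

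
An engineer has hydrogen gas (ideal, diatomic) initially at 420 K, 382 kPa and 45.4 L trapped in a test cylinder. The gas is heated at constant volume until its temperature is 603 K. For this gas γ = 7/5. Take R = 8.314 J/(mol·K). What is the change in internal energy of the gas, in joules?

18900 J

n = P₁V₁/(RT₁) = 382×45.4/(8.314×420) = 4.97 mol.
Isochoric: V stays 45.4 L; P/T = const ⇒ T₂ = 603 K, P₂ = 548 kPa.
For an ideal gas ΔU = nCvΔT with Cv = (5/2)R = 20.8 J/(mol·K).
ΔU = 4.97×20.8×(603−420) = 18900 J.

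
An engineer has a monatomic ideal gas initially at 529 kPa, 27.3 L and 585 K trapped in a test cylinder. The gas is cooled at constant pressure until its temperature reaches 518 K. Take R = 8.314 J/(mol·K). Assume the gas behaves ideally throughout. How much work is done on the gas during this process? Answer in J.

n = P₁V₁/(RT₁) = 529×27.3/(8.314×585) = 2.97 mol.
Isobaric: P stays 529 kPa; V/T = const ⇒ T₂ = 518 K, V₂ = 24.2 L.
W = PΔV = 529×(24.2−27.3) kPa·L = -1650 J.
Work done on the gas = −W_by = 1650 J.

1650 J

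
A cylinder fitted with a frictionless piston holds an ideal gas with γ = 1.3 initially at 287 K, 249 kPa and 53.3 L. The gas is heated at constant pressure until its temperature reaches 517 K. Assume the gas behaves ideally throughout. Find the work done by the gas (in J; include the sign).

10600 J

n = P₁V₁/(RT₁) = 249×53.3/(8.314×287) = 5.56 mol.
Isobaric: P stays 249 kPa; V/T = const ⇒ T₂ = 517 K, V₂ = 96.0 L.
W = PΔV = 249×(96.0−53.3) kPa·L = 10600 J.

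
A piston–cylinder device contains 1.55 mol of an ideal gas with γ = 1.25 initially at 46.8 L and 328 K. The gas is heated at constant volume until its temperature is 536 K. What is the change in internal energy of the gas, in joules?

10700 J

P₁ = nRT₁/V₁ = 1.55×8.314×328/46.8 = 90.3 kPa.
Isochoric: V stays 46.8 L; P/T = const ⇒ T₂ = 536 K, P₂ = 148 kPa.
For an ideal gas ΔU = nCvΔT with Cv = R/(γ−1) = 33.3 J/(mol·K).
ΔU = 1.55×33.3×(536−328) = 10700 J.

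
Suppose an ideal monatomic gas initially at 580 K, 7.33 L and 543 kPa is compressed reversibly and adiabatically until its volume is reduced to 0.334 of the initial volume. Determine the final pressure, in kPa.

3380 kPa

Adiabatic: TV^(γ−1) = const ⇒ T₂ = 580×(2.99)^0.667 = 1200 K; PV^γ = const ⇒ P₂ = 3380 kPa.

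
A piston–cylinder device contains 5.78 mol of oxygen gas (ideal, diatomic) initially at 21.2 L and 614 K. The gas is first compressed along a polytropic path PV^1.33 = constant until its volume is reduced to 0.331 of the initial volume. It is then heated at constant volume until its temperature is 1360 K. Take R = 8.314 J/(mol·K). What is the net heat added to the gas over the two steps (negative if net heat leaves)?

P₁ = nRT₁/V₁ = 5.78×8.314×614/21.2 = 1390 kPa.
Step 1 — Polytropic n=1.33: T₂ = T₁(V₁/V₂)^(n−1) = 614×(3.02)^0.33 = 884 K; P₂ = P₁(V₁/V₂)^n = 6060 kPa.
W = (P₁V₁−P₂V₂)/(n−1) = (1390×21.2−6060×7.02)/0.33 = -39400 J.
ΔU = nCvΔT = 5.78×20.8×(884−614) = 32500 J.
Q = ΔU + W = -6890 J.
State after step 1: P = 6060 kPa, V = 7.02 L, T = 884 K.
Step 2 — Isochoric: V stays 7.02 L; P/T = const ⇒ T₂ = 1360 K, P₂ = 9310 kPa.
W = 0 (no volume change).
ΔU = nCvΔT = 5.78×20.8×(1360−884) = 57100 J.
Q = ΔU = 57100 J.
Net over both steps: W = -39400 J, Q = 50300 J, ΔU = 89600 J.

50300 J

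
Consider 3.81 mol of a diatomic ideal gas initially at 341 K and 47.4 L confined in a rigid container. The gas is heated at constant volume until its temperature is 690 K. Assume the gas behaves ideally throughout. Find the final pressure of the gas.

461 kPa

P₁ = nRT₁/V₁ = 3.81×8.314×341/47.4 = 228 kPa.
Isochoric: V stays 47.4 L; P/T = const ⇒ T₂ = 690 K, P₂ = 461 kPa.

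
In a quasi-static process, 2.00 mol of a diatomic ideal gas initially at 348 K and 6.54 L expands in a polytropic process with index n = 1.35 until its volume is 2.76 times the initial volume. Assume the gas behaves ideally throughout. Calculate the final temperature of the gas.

P₁ = nRT₁/V₁ = 2.00×8.314×348/6.54 = 885 kPa.
Polytropic n=1.35: T₂ = T₁(V₁/V₂)^(n−1) = 348×(0.362)^0.35 = 244 K; P₂ = P₁(V₁/V₂)^n = 225 kPa.

244 K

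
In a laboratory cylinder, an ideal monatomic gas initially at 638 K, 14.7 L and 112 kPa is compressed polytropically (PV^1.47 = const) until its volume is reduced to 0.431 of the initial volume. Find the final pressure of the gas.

Polytropic n=1.47: T₂ = T₁(V₁/V₂)^(n−1) = 638×(2.32)^0.47 = 948 K; P₂ = P₁(V₁/V₂)^n = 386 kPa.

386 kPa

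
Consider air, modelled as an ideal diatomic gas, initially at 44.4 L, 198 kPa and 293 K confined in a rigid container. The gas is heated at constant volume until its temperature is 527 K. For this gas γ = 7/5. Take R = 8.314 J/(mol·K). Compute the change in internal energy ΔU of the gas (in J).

n = P₁V₁/(RT₁) = 198×44.4/(8.314×293) = 3.61 mol.
Isochoric: V stays 44.4 L; P/T = const ⇒ T₂ = 527 K, P₂ = 356 kPa.
For an ideal gas ΔU = nCvΔT with Cv = (5/2)R = 20.8 J/(mol·K).
ΔU = 3.61×20.8×(527−293) = 17600 J.

17600 J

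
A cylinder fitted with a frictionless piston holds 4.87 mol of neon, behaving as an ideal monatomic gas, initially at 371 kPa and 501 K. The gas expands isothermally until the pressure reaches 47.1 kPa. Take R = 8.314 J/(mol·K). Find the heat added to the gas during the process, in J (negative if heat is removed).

V₁ = nRT₁/P₁ = 4.87×8.314×501/371 = 54.7 L.
Isothermal: T stays 501 K; PV = const ⇒ V₂ = 431 L, P₂ = 47.1 kPa.
ΔU = 0 (ideal gas, T constant).
W = nRT ln(V₂/V₁) = 4.87×8.314×501×ln(7.88) = 41900 J.
Q = ΔU + W = 41900 J.

41900 J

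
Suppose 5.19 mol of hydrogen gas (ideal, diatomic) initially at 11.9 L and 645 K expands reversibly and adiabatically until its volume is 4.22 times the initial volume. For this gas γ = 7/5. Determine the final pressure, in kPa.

P₁ = nRT₁/V₁ = 5.19×8.314×645/11.9 = 2340 kPa.
Adiabatic: TV^(γ−1) = const ⇒ T₂ = 645×(0.237)^0.400 = 363 K; PV^γ = const ⇒ P₂ = 312 kPa.

312 kPa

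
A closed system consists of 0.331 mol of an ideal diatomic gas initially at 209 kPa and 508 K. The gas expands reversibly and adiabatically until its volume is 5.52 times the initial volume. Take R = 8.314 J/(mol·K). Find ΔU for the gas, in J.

-1730 J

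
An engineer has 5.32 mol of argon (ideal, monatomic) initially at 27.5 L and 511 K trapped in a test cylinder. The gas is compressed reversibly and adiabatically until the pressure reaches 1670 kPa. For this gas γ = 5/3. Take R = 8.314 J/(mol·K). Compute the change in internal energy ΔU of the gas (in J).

11100 J

P₁ = nRT₁/V₁ = 5.32×8.314×511/27.5 = 822 kPa.
Adiabatic: T₂/T₁ = (P₂/P₁)^((γ−1)/γ) ⇒ T₂ = 511×(2.03)^0.400 = 679 K; V₂ = 18.0 L.
For an ideal gas ΔU = nCvΔT with Cv = (3/2)R = 12.5 J/(mol·K).
ΔU = 5.32×12.5×(679−511) = 11100 J.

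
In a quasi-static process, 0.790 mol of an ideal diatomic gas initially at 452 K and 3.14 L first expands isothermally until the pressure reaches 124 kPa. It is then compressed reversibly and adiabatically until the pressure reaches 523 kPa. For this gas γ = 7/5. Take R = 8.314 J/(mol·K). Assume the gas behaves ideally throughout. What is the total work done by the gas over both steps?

2260 J

P₁ = nRT₁/V₁ = 0.790×8.314×452/3.14 = 945 kPa.
Step 1 — Isothermal: T stays 452 K; PV = const ⇒ V₂ = 23.9 L, P₂ = 124 kPa.
ΔU = 0 (ideal gas, T constant).
W = nRT ln(V₂/V₁) = 0.790×8.314×452×ln(7.62) = 6030 J.
Q = ΔU + W = 6030 J.
State after step 1: P = 124 kPa, V = 23.9 L, T = 452 K.
Step 2 — Adiabatic: T₂/T₁ = (P₂/P₁)^((γ−1)/γ) ⇒ T₂ = 452×(4.22)^0.286 = 682 K; V₂ = 8.56 L.
ΔU = nCvΔT = 0.790×20.8×(682−452) = 3780 J.
Q = 0 for an adiabatic process, so W = −ΔU = -3780 J.
Net over both steps: W = 2260 J, Q = 6030 J, ΔU = 3780 J.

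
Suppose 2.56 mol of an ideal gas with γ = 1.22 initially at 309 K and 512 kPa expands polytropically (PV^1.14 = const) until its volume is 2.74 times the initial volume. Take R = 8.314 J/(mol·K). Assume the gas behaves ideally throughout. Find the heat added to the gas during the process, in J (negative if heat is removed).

V₁ = nRT₁/P₁ = 2.56×8.314×309/512 = 12.8 L.
Polytropic n=1.14: T₂ = T₁(V₁/V₂)^(n−1) = 309×(0.365)^0.14 = 268 K; P₂ = P₁(V₁/V₂)^n = 162 kPa.
W = (P₁V₁−P₂V₂)/(n−1) = (512×12.8−162×35.2)/0.14 = 6180 J.
ΔU = nCvΔT = 2.56×37.8×(268−309) = -3930 J.
Q = ΔU + W = 2250 J.

2250 J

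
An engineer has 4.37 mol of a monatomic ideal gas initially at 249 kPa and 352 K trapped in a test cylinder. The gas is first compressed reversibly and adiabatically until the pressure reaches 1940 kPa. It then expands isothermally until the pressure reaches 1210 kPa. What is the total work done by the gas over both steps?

-10700 J

V₁ = nRT₁/P₁ = 4.37×8.314×352/249 = 51.4 L.
Step 1 — Adiabatic: T₂/T₁ = (P₂/P₁)^((γ−1)/γ) ⇒ T₂ = 352×(7.79)^0.400 = 800 K; V₂ = 15.0 L.
ΔU = nCvΔT = 4.37×12.5×(800−352) = 24400 J.
Q = 0 for an adiabatic process, so W = −ΔU = -24400 J.
State after step 1: P = 1940 kPa, V = 15.0 L, T = 800 K.
Step 2 — Isothermal: T stays 800 K; PV = const ⇒ V₂ = 24.0 L, P₂ = 1210 kPa.
ΔU = 0 (ideal gas, T constant).
W = nRT ln(V₂/V₁) = 4.37×8.314×800×ln(1.60) = 13700 J.
Q = ΔU + W = 13700 J.
Net over both steps: W = -10700 J, Q = 13700 J, ΔU = 24400 J.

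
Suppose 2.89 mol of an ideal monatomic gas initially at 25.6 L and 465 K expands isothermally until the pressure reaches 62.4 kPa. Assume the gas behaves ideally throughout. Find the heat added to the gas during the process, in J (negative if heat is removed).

P₁ = nRT₁/V₁ = 2.89×8.314×465/25.6 = 436 kPa.
Isothermal: T stays 465 K; PV = const ⇒ V₂ = 179 L, P₂ = 62.4 kPa.
ΔU = 0 (ideal gas, T constant).
W = nRT ln(V₂/V₁) = 2.89×8.314×465×ln(6.99) = 21700 J.
Q = ΔU + W = 21700 J.

21700 J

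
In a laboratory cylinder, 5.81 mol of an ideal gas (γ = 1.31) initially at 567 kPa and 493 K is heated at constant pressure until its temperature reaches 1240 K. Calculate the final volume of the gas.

106 L

V₁ = nRT₁/P₁ = 5.81×8.314×493/567 = 42.0 L.
Isobaric: P stays 567 kPa; V/T = const ⇒ T₂ = 1240 K, V₂ = 106 L.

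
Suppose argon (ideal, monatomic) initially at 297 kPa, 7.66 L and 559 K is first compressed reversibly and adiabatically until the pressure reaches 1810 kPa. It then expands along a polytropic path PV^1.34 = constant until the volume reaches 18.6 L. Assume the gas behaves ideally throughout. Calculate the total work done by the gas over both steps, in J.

n = P₁V₁/(RT₁) = 297×7.66/(8.314×559) = 0.490 mol.
Step 1 — Adiabatic: T₂/T₁ = (P₂/P₁)^((γ−1)/γ) ⇒ T₂ = 559×(6.09)^0.400 = 1150 K; V₂ = 2.59 L.
ΔU = nCvΔT = 0.490×12.5×(1150−559) = 3620 J.
Q = 0 for an adiabatic process, so W = −ΔU = -3620 J.
State after step 1: P = 1810 kPa, V = 2.59 L, T = 1150 K.
Step 2 — Polytropic n=1.34: T₂ = T₁(V₁/V₂)^(n−1) = 1150×(0.139)^0.34 = 589 K; P₂ = P₁(V₁/V₂)^n = 129 kPa.
W = (P₁V₁−P₂V₂)/(n−1) = (1810×2.59−129×18.6)/0.34 = 6730 J.
ΔU = nCvΔT = 0.490×12.5×(589−1150) = -3430 J.
Q = ΔU + W = 3300 J.
Net over both steps: W = 3120 J, Q = 3300 J, ΔU = 184 J.

3120 J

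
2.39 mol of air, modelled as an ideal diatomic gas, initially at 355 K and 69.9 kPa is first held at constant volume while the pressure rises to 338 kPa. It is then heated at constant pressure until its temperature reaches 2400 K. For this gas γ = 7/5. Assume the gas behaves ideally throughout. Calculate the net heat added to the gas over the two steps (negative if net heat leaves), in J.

115000 J

V₁ = nRT₁/P₁ = 2.39×8.314×355/69.9 = 101 L.
Step 1 — Isochoric: V stays 101 L; P/T = const ⇒ T₂ = 1720 K, P₂ = 338 kPa.
W = 0 (no volume change).
ΔU = nCvΔT = 2.39×20.8×(1720−355) = 67600 J.
Q = ΔU = 67600 J.
State after step 1: P = 338 kPa, V = 101 L, T = 1720 K.
Step 2 — Isobaric: P stays 338 kPa; V/T = const ⇒ T₂ = 2400 K, V₂ = 141 L.
W = PΔV = 338×(141−101) kPa·L = 13600 J.
ΔU = nCvΔT = 2.39×20.8×(2400−1720) = 33900 J.
Q = ΔU + W = nCpΔT = 47500 J.
Net over both steps: W = 13600 J, Q = 115000 J, ΔU = 102000 J.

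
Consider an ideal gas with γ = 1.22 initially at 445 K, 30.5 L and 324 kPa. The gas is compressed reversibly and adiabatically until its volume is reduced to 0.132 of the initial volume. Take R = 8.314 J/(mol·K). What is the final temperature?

695 K

Adiabatic: TV^(γ−1) = const ⇒ T₂ = 445×(7.58)^0.220 = 695 K; PV^γ = const ⇒ P₂ = 3830 kPa.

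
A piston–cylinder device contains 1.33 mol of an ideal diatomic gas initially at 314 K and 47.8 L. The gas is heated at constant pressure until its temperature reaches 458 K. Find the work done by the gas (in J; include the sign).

P₁ = nRT₁/V₁ = 1.33×8.314×314/47.8 = 72.6 kPa.
Isobaric: P stays 72.6 kPa; V/T = const ⇒ T₂ = 458 K, V₂ = 69.7 L.
W = PΔV = 72.6×(69.7−47.8) kPa·L = 1590 J.

1590 J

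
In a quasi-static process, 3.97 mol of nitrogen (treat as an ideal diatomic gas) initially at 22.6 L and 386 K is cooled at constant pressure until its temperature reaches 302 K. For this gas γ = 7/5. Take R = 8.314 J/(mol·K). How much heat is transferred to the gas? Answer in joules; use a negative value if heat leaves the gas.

P₁ = nRT₁/V₁ = 3.97×8.314×386/22.6 = 564 kPa.
Isobaric: P stays 564 kPa; V/T = const ⇒ T₂ = 302 K, V₂ = 17.7 L.
W = PΔV = 564×(17.7−22.6) kPa·L = -2770 J.
ΔU = nCvΔT = 3.97×20.8×(302−386) = -6930 J.
Q = ΔU + W = nCpΔT = -9700 J.

-9700 J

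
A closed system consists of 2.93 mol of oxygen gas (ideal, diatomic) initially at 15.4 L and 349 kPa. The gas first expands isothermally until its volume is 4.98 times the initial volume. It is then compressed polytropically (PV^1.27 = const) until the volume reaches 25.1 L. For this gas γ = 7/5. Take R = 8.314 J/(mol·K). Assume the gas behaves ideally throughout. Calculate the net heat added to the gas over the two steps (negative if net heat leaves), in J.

T₁ = P₁V₁/(nR) = 349×15.4/(2.93×8.314) = 221 K.
Step 1 — Isothermal: T stays 221 K; PV = const ⇒ V₂ = 76.7 L, P₂ = 70.1 kPa.
ΔU = 0 (ideal gas, T constant).
W = nRT ln(V₂/V₁) = 2.93×8.314×221×ln(4.98) = 8630 J.
Q = ΔU + W = 8630 J.
State after step 1: P = 70.1 kPa, V = 76.7 L, T = 221 K.
Step 2 — Polytropic n=1.27: T₂ = T₁(V₁/V₂)^(n−1) = 221×(3.06)^0.27 = 298 K; P₂ = P₁(V₁/V₂)^n = 289 kPa.
W = (P₁V₁−P₂V₂)/(n−1) = (70.1×76.7−289×25.1)/0.27 = -7010 J.
ΔU = nCvΔT = 2.93×20.8×(298−221) = 4730 J.
Q = ΔU + W = -2280 J.
Net over both steps: W = 1620 J, Q = 6350 J, ΔU = 4730 J.

6350 J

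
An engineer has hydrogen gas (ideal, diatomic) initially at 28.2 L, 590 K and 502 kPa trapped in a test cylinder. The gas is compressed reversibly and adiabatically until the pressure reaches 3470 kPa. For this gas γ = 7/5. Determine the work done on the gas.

26100 J

n = P₁V₁/(RT₁) = 502×28.2/(8.314×590) = 2.89 mol.
Adiabatic: T₂/T₁ = (P₂/P₁)^((γ−1)/γ) ⇒ T₂ = 590×(6.91)^0.286 = 1030 K; V₂ = 7.09 L.
ΔU = nCvΔT = 2.89×20.8×(1030−590) = 26100 J.
Q = 0 for an adiabatic process, so W = −ΔU = -26100 J.
Work done on the gas = −W_by = 26100 J.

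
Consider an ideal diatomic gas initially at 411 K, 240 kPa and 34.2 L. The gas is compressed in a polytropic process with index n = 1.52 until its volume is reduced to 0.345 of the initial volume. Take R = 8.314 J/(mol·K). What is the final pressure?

1210 kPa

Polytropic n=1.52: T₂ = T₁(V₁/V₂)^(n−1) = 411×(2.90)^0.52 = 715 K; P₂ = P₁(V₁/V₂)^n = 1210 kPa.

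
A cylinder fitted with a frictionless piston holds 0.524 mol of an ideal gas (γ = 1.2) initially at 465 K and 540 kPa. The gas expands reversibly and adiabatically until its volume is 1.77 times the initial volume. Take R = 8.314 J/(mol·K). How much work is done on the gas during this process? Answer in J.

V₁ = nRT₁/P₁ = 0.524×8.314×465/540 = 3.75 L.
Adiabatic: TV^(γ−1) = const ⇒ T₂ = 465×(0.565)^0.200 = 415 K; PV^γ = const ⇒ P₂ = 272 kPa.
ΔU = nCvΔT = 0.524×41.6×(415−465) = -1090 J.
Q = 0 for an adiabatic process, so W = −ΔU = 1090 J.
Work done on the gas = −W_by = -1090 J.

-1090 J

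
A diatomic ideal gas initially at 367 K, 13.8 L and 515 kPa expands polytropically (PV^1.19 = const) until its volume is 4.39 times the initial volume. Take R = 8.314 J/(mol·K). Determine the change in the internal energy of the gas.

-4350 J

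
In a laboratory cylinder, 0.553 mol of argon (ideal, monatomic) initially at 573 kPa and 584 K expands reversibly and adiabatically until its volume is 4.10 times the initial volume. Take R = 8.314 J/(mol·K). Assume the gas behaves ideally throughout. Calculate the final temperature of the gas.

228 K

V₁ = nRT₁/P₁ = 0.553×8.314×584/573 = 4.69 L.
Adiabatic: TV^(γ−1) = const ⇒ T₂ = 584×(0.244)^0.667 = 228 K; PV^γ = const ⇒ P₂ = 54.6 kPa.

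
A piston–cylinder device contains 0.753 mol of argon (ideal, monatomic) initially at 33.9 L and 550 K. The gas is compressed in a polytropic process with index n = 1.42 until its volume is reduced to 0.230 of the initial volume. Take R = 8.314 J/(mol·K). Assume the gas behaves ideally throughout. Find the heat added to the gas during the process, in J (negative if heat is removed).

-2590 J

P₁ = nRT₁/V₁ = 0.753×8.314×550/33.9 = 102 kPa.
Polytropic n=1.42: T₂ = T₁(V₁/V₂)^(n−1) = 550×(4.35)^0.42 = 1020 K; P₂ = P₁(V₁/V₂)^n = 819 kPa.
W = (P₁V₁−P₂V₂)/(n−1) = (102×33.9−819×7.80)/0.42 = -7000 J.
ΔU = nCvΔT = 0.753×12.5×(1020−550) = 4410 J.
Q = ΔU + W = -2590 J.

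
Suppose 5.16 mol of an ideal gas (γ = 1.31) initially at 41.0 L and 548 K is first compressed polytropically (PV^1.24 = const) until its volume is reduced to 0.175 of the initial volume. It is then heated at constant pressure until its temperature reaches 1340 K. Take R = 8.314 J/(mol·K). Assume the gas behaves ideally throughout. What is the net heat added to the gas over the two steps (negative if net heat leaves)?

P₁ = nRT₁/V₁ = 5.16×8.314×548/41.0 = 573 kPa.
Step 1 — Polytropic n=1.24: T₂ = T₁(V₁/V₂)^(n−1) = 548×(5.71)^0.24 = 833 K; P₂ = P₁(V₁/V₂)^n = 4980 kPa.
W = (P₁V₁−P₂V₂)/(n−1) = (573×41.0−4980×7.17)/0.24 = -50900 J.
ΔU = nCvΔT = 5.16×26.8×(833−548) = 39400 J.
Q = ΔU + W = -11500 J.
State after step 1: P = 4980 kPa, V = 7.17 L, T = 833 K.
Step 2 — Isobaric: P stays 4980 kPa; V/T = const ⇒ T₂ = 1340 K, V₂ = 11.5 L.
W = PΔV = 4980×(11.5−7.17) kPa·L = 21800 J.
ΔU = nCvΔT = 5.16×26.8×(1340−833) = 70200 J.
Q = ΔU + W = nCpΔT = 92000 J.
Net over both steps: W = -29100 J, Q = 80500 J, ΔU = 110000 J.

80500 J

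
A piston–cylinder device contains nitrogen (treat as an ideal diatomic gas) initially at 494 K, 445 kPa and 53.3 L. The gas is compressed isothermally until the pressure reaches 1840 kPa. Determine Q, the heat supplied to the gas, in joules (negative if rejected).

n = P₁V₁/(RT₁) = 445×53.3/(8.314×494) = 5.77 mol.
Isothermal: T stays 494 K; PV = const ⇒ V₂ = 12.9 L, P₂ = 1840 kPa.
ΔU = 0 (ideal gas, T constant).
W = nRT ln(V₂/V₁) = 5.77×8.314×494×ln(0.242) = -33700 J.
Q = ΔU + W = -33700 J.

-33700 J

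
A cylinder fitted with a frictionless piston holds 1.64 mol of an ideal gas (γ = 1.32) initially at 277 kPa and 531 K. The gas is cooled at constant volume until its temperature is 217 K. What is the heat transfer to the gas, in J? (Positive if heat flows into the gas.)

-13400 J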